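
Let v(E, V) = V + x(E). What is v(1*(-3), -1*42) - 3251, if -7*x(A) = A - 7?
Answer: -23041/7 ≈ -3291.6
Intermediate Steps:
x(A) = 1 - A/7 (x(A) = -(A - 7)/7 = -(-7 + A)/7 = 1 - A/7)
v(E, V) = 1 + V - E/7 (v(E, V) = V + (1 - E/7) = 1 + V - E/7)
v(1*(-3), -1*42) - 3251 = (1 - 1*42 - (-3)/7) - 3251 = (1 - 42 - 1/7*(-3)) - 3251 = (1 - 42 + 3/7) - 3251 = -284/7 - 3251 = -23041/7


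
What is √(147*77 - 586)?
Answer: √10733 ≈ 103.60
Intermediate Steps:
√(147*77 - 586) = √(11319 - 586) = √10733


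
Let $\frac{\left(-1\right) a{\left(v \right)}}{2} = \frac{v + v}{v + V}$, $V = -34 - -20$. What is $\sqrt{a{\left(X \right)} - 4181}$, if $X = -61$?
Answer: $\frac{i \sqrt{941457}}{15} \approx 64.686 i$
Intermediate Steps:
$V = -14$ ($V = -34 + 20 = -14$)
$a{\left(v \right)} = - \frac{4 v}{-14 + v}$ ($a{\left(v \right)} = - 2 \frac{v + v}{v - 14} = - 2 \frac{2 v}{-14 + v} = - \frac{4 v}{-14 + v}$)
$\sqrt{a{\left(X \right)} - 4181} = \sqrt{\left(-4\right) \left(-61\right) \frac{1}{-14 - 61} - 4181} = \sqrt{\left(-4\right) \left(-61\right) \frac{1}{-75} - 4181} = \sqrt{\left(-4\right) \left(-61\right) \left(- \frac{1}{75}\right) - 4181} = \sqrt{- \frac{244}{75} - 4181} = \sqrt{- \frac{313819}{75}} = \frac{i \sqrt{941457}}{15}$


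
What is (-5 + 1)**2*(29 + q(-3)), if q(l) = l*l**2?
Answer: 32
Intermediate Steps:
q(l) = l**3
(-5 + 1)**2*(29 + q(-3)) = (-5 + 1)**2*(29 + (-3)**3) = (-4)**2*(29 - 27) = 16*2 = 32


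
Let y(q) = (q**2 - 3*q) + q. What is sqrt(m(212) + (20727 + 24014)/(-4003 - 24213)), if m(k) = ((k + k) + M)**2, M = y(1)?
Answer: 13*sqrt(210727436218)/14108 ≈ 423.00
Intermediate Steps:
y(q) = q**2 - 2*q
M = -1 (M = 1*(-2 + 1) = 1*(-1) = -1)
m(k) = (-1 + 2*k)**2 (m(k) = ((k + k) - 1)**2 = (2*k - 1)**2 = (-1 + 2*k)**2)
sqrt(m(212) + (20727 + 24014)/(-4003 - 24213)) = sqrt((-1 + 2*212)**2 + (20727 + 24014)/(-4003 - 24213)) = sqrt((-1 + 424)**2 + 44741/(-28216)) = sqrt(423**2 + 44741*(-1/28216)) = sqrt(178929 - 44741/28216) = sqrt(5048615923/28216) = 13*sqrt(210727436218)/14108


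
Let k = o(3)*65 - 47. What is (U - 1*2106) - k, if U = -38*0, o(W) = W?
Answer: -2254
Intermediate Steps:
k = 148 (k = 3*65 - 47 = 195 - 47 = 148)
U = 0
(U - 1*2106) - k = (0 - 1*2106) - 1*148 = (0 - 2106) - 148 = -2106 - 148 = -2254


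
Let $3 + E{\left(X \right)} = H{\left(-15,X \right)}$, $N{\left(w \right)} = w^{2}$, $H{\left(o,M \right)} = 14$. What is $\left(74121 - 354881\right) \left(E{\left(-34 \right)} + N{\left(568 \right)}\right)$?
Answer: $-90583002600$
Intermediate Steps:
$E{\left(X \right)} = 11$ ($E{\left(X \right)} = -3 + 14 = 11$)
$\left(74121 - 354881\right) \left(E{\left(-34 \right)} + N{\left(568 \right)}\right) = \left(74121 - 354881\right) \left(11 + 568^{2}\right) = - 280760 \left(11 + 322624\right) = \left(-280760\right) 322635 = -90583002600$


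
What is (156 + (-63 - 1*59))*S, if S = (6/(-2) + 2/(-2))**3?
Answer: -2176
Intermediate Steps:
S = -64 (S = (6*(-1/2) + 2*(-1/2))**3 = (-3 - 1)**3 = (-4)**3 = -64)
(156 + (-63 - 1*59))*S = (156 + (-63 - 1*59))*(-64) = (156 + (-63 - 59))*(-64) = (156 - 122)*(-64) = 34*(-64) = -2176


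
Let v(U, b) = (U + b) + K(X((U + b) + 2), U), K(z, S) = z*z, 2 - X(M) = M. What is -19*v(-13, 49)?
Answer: -25308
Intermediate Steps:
X(M) = 2 - M
K(z, S) = z²
v(U, b) = U + b + (-U - b)² (v(U, b) = (U + b) + (2 - ((U + b) + 2))² = (U + b) + (2 - (2 + U + b))² = (U + b) + (2 + (-2 - U - b))² = (U + b) + (-U - b)² = U + b + (-U - b)²)
-19*v(-13, 49) = -19*(-13 + 49 + (-13 + 49)²) = -19*(-13 + 49 + 36²) = -19*(-13 + 49 + 1296) = -19*1332 = -25308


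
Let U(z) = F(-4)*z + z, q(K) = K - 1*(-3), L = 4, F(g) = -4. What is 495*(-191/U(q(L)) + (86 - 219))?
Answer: -429330/7 ≈ -61333.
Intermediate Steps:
q(K) = 3 + K (q(K) = K + 3 = 3 + K)
U(z) = -3*z (U(z) = -4*z + z = -3*z)
495*(-191/U(q(L)) + (86 - 219)) = 495*(-191*(-1/(3*(3 + 4))) + (86 - 219)) = 495*(-191/((-3*7)) - 133) = 495*(-191/(-21) - 133) = 495*(-191*(-1/21) - 133) = 495*(191/21 - 133) = 495*(-2602/21) = -429330/7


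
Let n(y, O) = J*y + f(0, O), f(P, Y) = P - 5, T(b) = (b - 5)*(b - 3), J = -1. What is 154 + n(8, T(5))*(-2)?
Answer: 180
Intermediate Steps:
T(b) = (-5 + b)*(-3 + b)
f(P, Y) = -5 + P
n(y, O) = -5 - y (n(y, O) = -y + (-5 + 0) = -y - 5 = -5 - y)
154 + n(8, T(5))*(-2) = 154 + (-5 - 1*8)*(-2) = 154 + (-5 - 8)*(-2) = 154 - 13*(-2) = 154 + 26 = 180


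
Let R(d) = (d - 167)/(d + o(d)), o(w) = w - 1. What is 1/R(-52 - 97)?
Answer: 299/316 ≈ 0.94620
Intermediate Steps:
o(w) = -1 + w
R(d) = (-167 + d)/(-1 + 2*d) (R(d) = (d - 167)/(d + (-1 + d)) = (-167 + d)/(-1 + 2*d))
1/R(-52 - 97) = 1/((-167 + (-52 - 97))/(-1 + 2*(-52 - 97))) = 1/((-167 - 149)/(-1 + 2*(-149))) = 1/(-316/(-1 - 298)) = 1/(-316/(-299)) = 1/(-1/299*(-316)) = 1/(316/299) = 299/316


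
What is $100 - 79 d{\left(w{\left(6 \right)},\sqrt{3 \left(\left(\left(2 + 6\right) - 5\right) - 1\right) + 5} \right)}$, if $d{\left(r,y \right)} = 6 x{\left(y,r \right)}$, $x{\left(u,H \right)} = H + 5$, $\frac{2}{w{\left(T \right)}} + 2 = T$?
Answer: $-2507$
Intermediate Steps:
$w{\left(T \right)} = \frac{2}{-2 + T}$
$x{\left(u,H \right)} = 5 + H$
$d{\left(r,y \right)} = 30 + 6 r$ ($d{\left(r,y \right)} = 6 \left(5 + r\right) = 30 + 6 r$)
$100 - 79 d{\left(w{\left(6 \right)},\sqrt{3 \left(\left(\left(2 + 6\right) - 5\right) - 1\right) + 5} \right)} = 100 - 79 \left(30 + 6 \frac{2}{-2 + 6}\right) = 100 - 79 \left(30 + 6 \cdot \frac{2}{4}\right) = 100 - 79 \left(30 + 6 \cdot 2 \cdot \frac{1}{4}\right) = 100 - 79 \left(30 + 6 \cdot \frac{1}{2}\right) = 100 - 79 \left(30 + 3\right) = 100 - 2607 = -2507$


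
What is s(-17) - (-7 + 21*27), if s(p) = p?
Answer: -577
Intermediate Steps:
s(-17) - (-7 + 21*27) = -17 - (-7 + 21*27) = -17 - (-7 + 567) = -17 - 1*560 = -17 - 560 = -577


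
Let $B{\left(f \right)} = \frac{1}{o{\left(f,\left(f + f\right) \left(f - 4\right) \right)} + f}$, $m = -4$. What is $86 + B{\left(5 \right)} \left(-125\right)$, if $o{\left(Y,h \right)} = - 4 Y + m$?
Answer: $\frac{1759}{19} \approx 92.579$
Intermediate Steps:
$o{\left(Y,h \right)} = -4 - 4 Y$ ($o{\left(Y,h \right)} = - 4 Y - 4 = -4 - 4 Y$)
$B{\left(f \right)} = \frac{1}{-4 - 3 f}$ ($B{\left(f \right)} = \frac{1}{\left(-4 - 4 f\right) + f} = \frac{1}{-4 - 3 f}$)
$86 + B{\left(5 \right)} \left(-125\right) = 86 + - \frac{1}{4 + 3 \cdot 5} \left(-125\right) = 86 + - \frac{1}{4 + 15} \left(-125\right) = 86 + - \frac{1}{19} \left(-125\right) = 86 + \left(-1\right) \frac{1}{19} \left(-125\right) = 86 - - \frac{125}{19} = 86 + \frac{125}{19} = \frac{1759}{19}$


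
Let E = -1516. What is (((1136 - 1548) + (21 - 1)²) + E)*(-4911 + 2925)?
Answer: 3034608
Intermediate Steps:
(((1136 - 1548) + (21 - 1)²) + E)*(-4911 + 2925) = (((1136 - 1548) + (21 - 1)²) - 1516)*(-4911 + 2925) = ((-412 + 20²) - 1516)*(-1986) = ((-412 + 400) - 1516)*(-1986) = (-12 - 1516)*(-1986) = -1528*(-1986) = 3034608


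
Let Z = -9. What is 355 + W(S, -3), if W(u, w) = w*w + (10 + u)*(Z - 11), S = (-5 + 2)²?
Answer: -16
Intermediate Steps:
S = 9 (S = (-3)² = 9)
W(u, w) = -200 + w² - 20*u (W(u, w) = w*w + (10 + u)*(-9 - 11) = w² + (10 + u)*(-20) = w² + (-200 - 20*u) = -200 + w² - 20*u)
355 + W(S, -3) = 355 + (-200 + (-3)² - 20*9) = 355 + (-200 + 9 - 180) = 355 - 371 = -16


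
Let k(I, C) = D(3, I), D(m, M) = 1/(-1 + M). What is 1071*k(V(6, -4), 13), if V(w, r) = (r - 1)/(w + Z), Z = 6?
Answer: -756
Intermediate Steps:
V(w, r) = (-1 + r)/(6 + w) (V(w, r) = (r - 1)/(w + 6) = (-1 + r)/(6 + w))
k(I, C) = 1/(-1 + I)
1071*k(V(6, -4), 13) = 1071/(-1 + (-1 - 4)/(6 + 6)) = 1071/(-1 - 5/12) = 1071/(-17/12) = 1071*(-12/17) = -756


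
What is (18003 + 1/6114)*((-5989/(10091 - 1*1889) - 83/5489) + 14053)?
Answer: 69635280310588814521/275257036692 ≈ 2.5298e+8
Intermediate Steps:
(18003 + 1/6114)*((-5989/(10091 - 1*1889) - 83/5489) + 14053) = (18003 + 1/6114)*((-5989/(10091 - 1889) - 83*1/5489) + 14053) = 110070343*((-5989/8202 - 83/5489) + 14053)/6114 = 110070343*(-33554387/45020778 + 14053)/6114 = (110070343/6114)*(632643438847/45020778) = 69635280310588814521/275257036692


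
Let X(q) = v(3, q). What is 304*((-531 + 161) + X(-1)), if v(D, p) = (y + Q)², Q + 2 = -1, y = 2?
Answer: -112176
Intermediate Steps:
Q = -3 (Q = -2 - 1 = -3)
v(D, p) = 1 (v(D, p) = (2 - 3)² = (-1)² = 1)
X(q) = 1
304*((-531 + 161) + X(-1)) = 304*((-531 + 161) + 1) = 304*(-370 + 1) = 304*(-369) = -112176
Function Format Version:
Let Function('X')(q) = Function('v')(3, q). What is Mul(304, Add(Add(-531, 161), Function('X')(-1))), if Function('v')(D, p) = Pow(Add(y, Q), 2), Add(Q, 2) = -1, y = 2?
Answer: -112176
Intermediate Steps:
Q = -3 (Q = Add(-2, -1) = -3)
Function('v')(D, p) = 1 (Function('v')(D, p) = Pow(Add(2, -3), 2) = Pow(-1, 2) = 1)
Function('X')(q) = 1
Mul(304, Add(Add(-531, 161), Function('X')(-1))) = Mul(304, Add(Add(-531, 161), 1)) = Mul(304, Add(-370, 1)) = Mul(304, -369) = -112176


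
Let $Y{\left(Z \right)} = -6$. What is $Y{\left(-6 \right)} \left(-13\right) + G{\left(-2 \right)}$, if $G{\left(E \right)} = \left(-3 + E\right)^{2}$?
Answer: $103$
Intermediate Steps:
$Y{\left(-6 \right)} \left(-13\right) + G{\left(-2 \right)} = \left(-6\right) \left(-13\right) + \left(-3 - 2\right)^{2} = 78 + \left(-5\right)^{2} = 78 + 25 = 103$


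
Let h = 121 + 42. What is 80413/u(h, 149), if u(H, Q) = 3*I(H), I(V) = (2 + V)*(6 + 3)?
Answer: 80413/4455 ≈ 18.050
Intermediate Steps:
I(V) = 18 + 9*V (I(V) = (2 + V)*9 = 18 + 9*V)
h = 163
u(H, Q) = 54 + 27*H (u(H, Q) = 3*(18 + 9*H) = 54 + 27*H)
80413/u(h, 149) = 80413/(54 + 27*163) = 80413/(54 + 4401) = 80413/4455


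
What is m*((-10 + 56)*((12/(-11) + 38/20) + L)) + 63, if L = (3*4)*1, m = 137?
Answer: 4443224/55 ≈ 80786.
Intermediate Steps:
L = 12 (L = 12*1 = 12)
m*((-10 + 56)*((12/(-11) + 38/20) + L)) + 63 = 137*((-10 + 56)*((12/(-11) + 38/20) + 12)) + 63 = 137*(46*((12*(-1/11) + 38*(1/20)) + 12)) + 63 = 137*(46*((-12/11 + 19/10) + 12)) + 63 = 137*(46*(89/110 + 12)) + 63 = 137*(46*(1409/110)) + 63 = 137*(32407/55) + 63 = 4439759/55 + 63 = 4443224/55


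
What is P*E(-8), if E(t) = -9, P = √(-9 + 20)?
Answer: -9*√11 ≈ -29.850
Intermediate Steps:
P = √11 ≈ 3.3166
P*E(-8) = √11*(-9) = -9*√11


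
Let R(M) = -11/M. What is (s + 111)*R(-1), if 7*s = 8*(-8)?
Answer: 7843/7 ≈ 1120.4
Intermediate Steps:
s = -64/7 (s = (8*(-8))/7 = (1/7)*(-64) = -64/7 ≈ -9.1429)
(s + 111)*R(-1) = (-64/7 + 111)*(-11/(-1)) = 713*(-11*(-1))/7 = (713/7)*11 = 7843/7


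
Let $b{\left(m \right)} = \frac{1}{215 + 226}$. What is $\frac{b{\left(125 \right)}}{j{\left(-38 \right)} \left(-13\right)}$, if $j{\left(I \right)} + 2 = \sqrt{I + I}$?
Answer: $\frac{1}{229320} + \frac{i \sqrt{19}}{229320} \approx 4.3607 \cdot 10^{-6} + 1.9008 \cdot 10^{-5} i$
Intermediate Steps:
$b{\left(m \right)} = \frac{1}{441}$
$j{\left(I \right)} = -2 + \sqrt{2} \sqrt{I}$ ($j{\left(I \right)} = -2 + \sqrt{I + I} = -2 + \sqrt{2 I} = -2 + \sqrt{2} \sqrt{I}$)
$\frac{b{\left(125 \right)}}{j{\left(-38 \right)} \left(-13\right)} = \frac{1}{441 \left(-2 + \sqrt{2} \sqrt{-38}\right) \left(-13\right)} = \frac{1}{441 \left(-2 + \sqrt{2} i \sqrt{38}\right) \left(-13\right)} = \frac{1}{441 \left(-2 + 2 i \sqrt{19}\right) \left(-13\right)} = \frac{1}{441 \left(26 - 26 i \sqrt{19}\right)}$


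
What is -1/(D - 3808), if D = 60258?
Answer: -1/56450 ≈ -1.7715e-5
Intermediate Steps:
-1/(D - 3808) = -1/(60258 - 3808) = -1/56450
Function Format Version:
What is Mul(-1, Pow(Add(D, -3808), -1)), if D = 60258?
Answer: Rational(-1, 56450) ≈ -1.7715e-5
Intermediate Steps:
Mul(-1, Pow(Add(D, -3808), -1)) = Mul(-1, Pow(Add(60258, -3808), -1)) = Mul(-1, Pow(56450, -1)) = Mul(-1, Rational(1, 56450)) = Rational(-1, 56450)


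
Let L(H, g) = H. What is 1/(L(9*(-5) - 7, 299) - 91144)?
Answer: -1/91196 ≈ -1.0965e-5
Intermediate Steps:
1/(L(9*(-5) - 7, 299) - 91144) = 1/((9*(-5) - 7) - 91144) = 1/((-45 - 7) - 91144) = 1/(-52 - 91144) = 1/(-91196) = -1/91196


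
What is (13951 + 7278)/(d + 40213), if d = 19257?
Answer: 21229/59470 ≈ 0.35697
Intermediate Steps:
(13951 + 7278)/(d + 40213) = (13951 + 7278)/(19257 + 40213) = 21229/59470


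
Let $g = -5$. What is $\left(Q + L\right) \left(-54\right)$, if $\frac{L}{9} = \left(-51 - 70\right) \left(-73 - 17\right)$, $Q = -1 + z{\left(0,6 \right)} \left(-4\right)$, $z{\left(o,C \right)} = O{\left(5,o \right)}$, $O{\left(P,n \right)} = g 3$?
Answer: $-5295726$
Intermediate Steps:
$O{\left(P,n \right)} = -15$ ($O{\left(P,n \right)} = \left(-5\right) 3 = -15$)
$z{\left(o,C \right)} = -15$
$Q = 59$ ($Q = -1 - -60 = -1 + 60 = 59$)
$L = 98010$ ($L = 9 \left(-51 - 70\right) \left(-73 - 17\right) = 9 \left(\left(-121\right) \left(-90\right)\right) = 9 \cdot 10890 = 98010$)
$\left(Q + L\right) \left(-54\right) = \left(59 + 98010\right) \left(-54\right) = 98069 \left(-54\right) = -5295726$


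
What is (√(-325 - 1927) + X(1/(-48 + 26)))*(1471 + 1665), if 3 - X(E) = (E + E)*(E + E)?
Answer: 1135232/121 + 6272*I*√563 ≈ 9382.1 + 1.4882e+5*I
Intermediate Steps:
X(E) = 3 - 4*E² (X(E) = 3 - (E + E)*(E + E) = 3 - 2*E*2*E = 3 - 4*E²)
(√(-325 - 1927) + X(1/(-48 + 26)))*(1471 + 1665) = (√(-325 - 1927) + (3 - 4/(-48 + 26)²))*(1471 + 1665) = (√(-2252) + (3 - 4*(1/(-22))²))*3136 = (2*I*√563 + (3 - 4*(-1/22)²))*3136 = (2*I*√563 + (3 - 4*1/484))*3136 = (2*I*√563 + (3 - 1/121))*3136 = (2*I*√563 + 362/121)*3136 = (362/121 + 2*I*√563)*3136 = 1135232/121 + 6272*I*√563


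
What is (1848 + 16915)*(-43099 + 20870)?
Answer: -417082727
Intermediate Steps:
(1848 + 16915)*(-43099 + 20870) = 18763*(-22229) = -417082727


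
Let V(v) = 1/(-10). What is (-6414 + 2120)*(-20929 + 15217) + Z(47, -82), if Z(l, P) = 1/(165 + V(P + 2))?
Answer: 40445563882/1649 ≈ 2.4527e+7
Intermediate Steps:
V(v) = -⅒
Z(l, P) = 10/1649 (Z(l, P) = 1/(165 - ⅒) = 1/(1649/10) = 10/1649)
(-6414 + 2120)*(-20929 + 15217) + Z(47, -82) = (-6414 + 2120)*(-20929 + 15217) + 10/1649 = -4294*(-5712) + 10/1649 = 24527328 + 10/1649 = 40445563882/1649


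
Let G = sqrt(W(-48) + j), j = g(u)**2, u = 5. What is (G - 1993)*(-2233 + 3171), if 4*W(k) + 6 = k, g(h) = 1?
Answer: -1869434 + 2345*I*sqrt(2) ≈ -1.8694e+6 + 3316.3*I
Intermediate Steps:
W(k) = -3/2 + k/4
j = 1 (j = 1**2 = 1)
G = 5*I*sqrt(2)/2 (G = sqrt((-3/2 + (1/4)*(-48)) + 1) = sqrt((-3/2 - 12) + 1) = sqrt(-27/2 + 1) = sqrt(-25/2) = 5*I*sqrt(2)/2 ≈ 3.5355*I)
(G - 1993)*(-2233 + 3171) = (5*I*sqrt(2)/2 - 1993)*(-2233 + 3171) = (-1993 + 5*I*sqrt(2)/2)*938 = -1869434 + 2345*I*sqrt(2)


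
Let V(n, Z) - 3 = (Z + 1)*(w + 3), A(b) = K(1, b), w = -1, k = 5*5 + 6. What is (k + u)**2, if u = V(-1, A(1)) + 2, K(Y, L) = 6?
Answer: 2500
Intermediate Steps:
k = 31 (k = 25 + 6 = 31)
A(b) = 6
V(n, Z) = 5 + 2*Z (V(n, Z) = 3 + (Z + 1)*(-1 + 3) = 3 + (1 + Z)*2 = 3 + (2 + 2*Z) = 5 + 2*Z)
u = 19 (u = (5 + 2*6) + 2 = (5 + 12) + 2 = 17 + 2 = 19)
(k + u)**2 = (31 + 19)**2 = 50**2 = 2500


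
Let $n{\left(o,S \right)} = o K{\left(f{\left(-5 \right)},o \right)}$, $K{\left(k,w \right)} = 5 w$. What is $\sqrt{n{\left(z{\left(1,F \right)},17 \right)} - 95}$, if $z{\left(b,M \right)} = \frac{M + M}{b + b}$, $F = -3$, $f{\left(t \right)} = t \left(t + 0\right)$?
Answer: $5 i \sqrt{2} \approx 7.0711 i$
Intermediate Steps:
$f{\left(t \right)} = t^{2}$ ($f{\left(t \right)} = t t = t^{2}$)
$z{\left(b,M \right)} = \frac{M}{b}$ ($z{\left(b,M \right)} = \frac{2 M}{2 b} = 2 M \frac{1}{2 b} = \frac{M}{b}$)
$n{\left(o,S \right)} = 5 o^{2}$ ($n{\left(o,S \right)} = o 5 o = 5 o^{2}$)
$\sqrt{n{\left(z{\left(1,F \right)},17 \right)} - 95} = \sqrt{5 \left(- \frac{3}{1}\right)^{2} - 95} = \sqrt{5 \left(\left(-3\right) 1\right)^{2} - 95} = \sqrt{5 \left(-3\right)^{2} - 95} = \sqrt{5 \cdot 9 - 95} = \sqrt{45 - 95} = \sqrt{-50} = 5 i \sqrt{2}$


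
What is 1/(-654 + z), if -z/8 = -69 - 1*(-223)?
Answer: -1/1886 ≈ -0.00053022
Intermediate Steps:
z = -1232 (z = -8*(-69 - 1*(-223)) = -8*(-69 + 223) = -8*154 = -1232)
1/(-654 + z) = 1/(-654 - 1232) = 1/(-1886) = -1/1886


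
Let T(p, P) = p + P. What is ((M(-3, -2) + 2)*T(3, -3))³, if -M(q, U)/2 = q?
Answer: 0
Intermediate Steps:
T(p, P) = P + p
M(q, U) = -2*q
((M(-3, -2) + 2)*T(3, -3))³ = ((-2*(-3) + 2)*(-3 + 3))³ = ((6 + 2)*0)³ = (8*0)³ = 0³ = 0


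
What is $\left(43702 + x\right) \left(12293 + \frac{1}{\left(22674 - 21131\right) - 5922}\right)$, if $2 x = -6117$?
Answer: $\frac{75444210969}{151} \approx 4.9963 \cdot 10^{8}$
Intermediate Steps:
$x = - \frac{6117}{2}$ ($x = \frac{1}{2} \left(-6117\right) = - \frac{6117}{2} \approx -3058.5$)
$\left(43702 + x\right) \left(12293 + \frac{1}{\left(22674 - 21131\right) - 5922}\right) = \left(43702 - \frac{6117}{2}\right) \left(12293 + \frac{1}{\left(22674 - 21131\right) - 5922}\right) = \frac{81287 \left(12293 + \frac{1}{\left(22674 - 21131\right) - 5922}\right)}{2} = \frac{81287 \left(12293 + \frac{1}{1543 - 5922}\right)}{2} = \frac{81287 \left(12293 + \frac{1}{-4379}\right)}{2} = \frac{81287 \left(12293 - \frac{1}{4379}\right)}{2} = \frac{81287}{2} \cdot \frac{53831046}{4379} = \frac{75444210969}{151}$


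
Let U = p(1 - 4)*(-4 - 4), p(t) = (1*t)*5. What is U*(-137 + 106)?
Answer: -3720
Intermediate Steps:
p(t) = 5*t (p(t) = t*5 = 5*t)
U = 120 (U = (5*(1 - 4))*(-4 - 4) = (5*(-3))*(-8) = -15*(-8) = 120)
U*(-137 + 106) = 120*(-137 + 106) = 120*(-31) = -3720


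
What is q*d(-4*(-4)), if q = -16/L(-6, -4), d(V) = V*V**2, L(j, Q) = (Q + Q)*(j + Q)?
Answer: -4096/5 ≈ -819.20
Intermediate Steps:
L(j, Q) = 2*Q*(Q + j) (L(j, Q) = (2*Q)*(Q + j) = 2*Q*(Q + j))
d(V) = V**3
q = -1/5 (q = -16*(-1/(8*(-4 - 6))) = -16/(2*(-4)*(-10)) = -16/80 = -16*1/80 = -1/5 ≈ -0.20000)
q*d(-4*(-4)) = -(-4*(-4))**3/5 = -1/5*16**3 = -1/5*4096 = -4096/5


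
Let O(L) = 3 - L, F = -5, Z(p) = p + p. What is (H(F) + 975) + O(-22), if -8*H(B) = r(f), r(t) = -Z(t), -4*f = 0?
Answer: 1000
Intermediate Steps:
Z(p) = 2*p
f = 0 (f = -1/4*0 = 0)
r(t) = -2*t
H(B) = 0 (H(B) = -(-1)*0/4 = -1/8*0 = 0)
(H(F) + 975) + O(-22) = (0 + 975) + (3 - 1*(-22)) = 975 + (3 + 22) = 975 + 25 = 1000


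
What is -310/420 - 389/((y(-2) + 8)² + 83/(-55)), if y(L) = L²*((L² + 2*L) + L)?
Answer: 896017/3486 ≈ 257.03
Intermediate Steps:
y(L) = L²*(L² + 3*L)
-310/420 - 389/((y(-2) + 8)² + 83/(-55)) = -310/420 - 389/(((-2)³*(3 - 2) + 8)² + 83/(-55)) = -310*1/420 - 389/((-8*1 + 8)² + 83*(-1/55)) = -31/42 - 389/((-8 + 8)² - 83/55) = -31/42 - 389/(0² - 83/55) = -31/42 - 389/(0 - 83/55) = -31/42 - 389/(-83/55) = -31/42 - 389*(-55/83) = -31/42 + 21395/83 = 896017/3486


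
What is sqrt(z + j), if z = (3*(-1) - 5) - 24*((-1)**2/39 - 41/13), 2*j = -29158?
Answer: I*sqrt(2452515)/13 ≈ 120.47*I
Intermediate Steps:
j = -14579 (j = (1/2)*(-29158) = -14579)
z = 872/13 (z = (-3 - 5) - 24*(1*(1/39) - 41*1/13) = -8 - 24*(1/39 - 41/13) = -8 - 24*(-122/39) = -8 + 976/13 = 872/13 ≈ 67.077)
sqrt(z + j) = sqrt(872/13 - 14579) = sqrt(-188655/13) = I*sqrt(2452515)/13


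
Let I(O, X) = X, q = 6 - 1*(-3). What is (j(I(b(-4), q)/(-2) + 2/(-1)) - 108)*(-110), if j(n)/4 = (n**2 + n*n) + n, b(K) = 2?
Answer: -22440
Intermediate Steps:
q = 9 (q = 6 + 3 = 9)
j(n) = 4*n + 8*n**2 (j(n) = 4*((n**2 + n*n) + n) = 4*((n**2 + n**2) + n) = 4*(2*n**2 + n) = 4*(n + 2*n**2) = 4*n + 8*n**2)
(j(I(b(-4), q)/(-2) + 2/(-1)) - 108)*(-110) = (4*(9/(-2) + 2/(-1))*(1 + 2*(9/(-2) + 2/(-1))) - 108)*(-110) = (4*(9*(-1/2) + 2*(-1))*(1 + 2*(9*(-1/2) + 2*(-1))) - 108)*(-110) = (4*(-9/2 - 2)*(1 + 2*(-9/2 - 2)) - 108)*(-110) = (4*(-13/2)*(1 + 2*(-13/2)) - 108)*(-110) = (4*(-13/2)*(1 - 13) - 108)*(-110) = (4*(-13/2)*(-12) - 108)*(-110) = (312 - 108)*(-110) = 204*(-110) = -22440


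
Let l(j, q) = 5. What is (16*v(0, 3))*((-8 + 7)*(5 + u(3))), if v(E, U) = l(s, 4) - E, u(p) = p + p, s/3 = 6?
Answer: -880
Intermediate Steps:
s = 18 (s = 3*6 = 18)
u(p) = 2*p
v(E, U) = 5 - E
(16*v(0, 3))*((-8 + 7)*(5 + u(3))) = (16*(5 - 1*0))*((-8 + 7)*(5 + 2*3)) = (16*(5 + 0))*(-(5 + 6)) = (16*5)*(-1*11) = 80*(-11) = -880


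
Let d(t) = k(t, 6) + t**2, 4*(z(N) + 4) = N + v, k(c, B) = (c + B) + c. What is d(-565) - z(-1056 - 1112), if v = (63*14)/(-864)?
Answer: 61180273/192 ≈ 3.1865e+5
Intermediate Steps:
v = -49/48 (v = 882*(-1/864) = -49/48 ≈ -1.0208)
k(c, B) = B + 2*c (k(c, B) = (B + c) + c = B + 2*c)
z(N) = -817/192 + N/4 (z(N) = -4 + (N - 49/48)/4 = -4 + (-49/48 + N)/4 = -4 + (-49/192 + N/4) = -817/192 + N/4)
d(t) = 6 + t**2 + 2*t (d(t) = (6 + 2*t) + t**2 = 6 + t**2 + 2*t)
d(-565) - z(-1056 - 1112) = (6 + (-565)**2 + 2*(-565)) - (-817/192 + (-1056 - 1112)/4) = (6 + 319225 - 1130) - (-817/192 + (1/4)*(-2168)) = 318101 - (-817/192 - 542) = 318101 - 1*(-104881/192) = 318101 + 104881/192 = 61180273/192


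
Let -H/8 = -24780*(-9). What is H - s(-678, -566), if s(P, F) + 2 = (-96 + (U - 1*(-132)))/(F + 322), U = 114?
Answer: -217667201/122 ≈ -1.7842e+6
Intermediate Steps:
H = -1784160 (H = -(-198240)*(-9) = -8*223020 = -1784160)
s(P, F) = -2 + 150/(322 + F) (s(P, F) = -2 + (-96 + (114 - 1*(-132)))/(F + 322) = -2 + (-96 + (114 + 132))/(322 + F) = -2 + (-96 + 246)/(322 + F) = -2 + 150/(322 + F))
H - s(-678, -566) = -1784160 - 2*(-247 - 1*(-566))/(322 - 566) = -1784160 - 2*(-247 + 566)/(-244) = -1784160 - 2*(-1)*319/244 = -1784160 - 1*(-319/122) = -1784160 + 319/122 = -217667201/122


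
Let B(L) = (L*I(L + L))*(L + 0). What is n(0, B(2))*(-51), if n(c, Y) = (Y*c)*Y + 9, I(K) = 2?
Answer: -459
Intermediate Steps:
B(L) = 2*L² (B(L) = (L*2)*(L + 0) = (2*L)*L = 2*L²)
n(c, Y) = 9 + c*Y² (n(c, Y) = c*Y² + 9 = 9 + c*Y²)
n(0, B(2))*(-51) = (9 + 0*(2*2²)²)*(-51) = (9 + 0*(2*4)²)*(-51) = (9 + 0*8²)*(-51) = (9 + 0*64)*(-51) = (9 + 0)*(-51) = 9*(-51) = -459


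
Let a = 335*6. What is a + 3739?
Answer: 5749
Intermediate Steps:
a = 2010
a + 3739 = 2010 + 3739 = 5749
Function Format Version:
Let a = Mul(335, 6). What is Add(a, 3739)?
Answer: 5749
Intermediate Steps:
a = 2010
Add(a, 3739) = Add(2010, 3739) = 5749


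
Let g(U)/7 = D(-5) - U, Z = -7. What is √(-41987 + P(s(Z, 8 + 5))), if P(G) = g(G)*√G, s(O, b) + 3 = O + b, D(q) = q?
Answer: √(-41987 - 56*√3) ≈ 205.14*I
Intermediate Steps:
g(U) = -35 - 7*U (g(U) = 7*(-5 - U) = -35 - 7*U)
s(O, b) = -3 + O + b (s(O, b) = -3 + (O + b) = -3 + O + b)
P(G) = √G*(-35 - 7*G) (P(G) = (-35 - 7*G)*√G = √G*(-35 - 7*G))
√(-41987 + P(s(Z, 8 + 5))) = √(-41987 + 7*√(-3 - 7 + (8 + 5))*(-5 - (-3 - 7 + (8 + 5)))) = √(-41987 + 7*√(-3 - 7 + 13)*(-5 - (-3 - 7 + 13))) = √(-41987 + 7*√3*(-5 - 1*3)) = √(-41987 + 7*√3*(-5 - 3)) = √(-41987 + 7*√3*(-8)) = √(-41987 - 56*√3)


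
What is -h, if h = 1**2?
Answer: -1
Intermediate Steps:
h = 1
-h = -1*1 = -1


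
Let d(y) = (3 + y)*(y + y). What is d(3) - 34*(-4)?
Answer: 172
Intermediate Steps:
d(y) = 2*y*(3 + y) (d(y) = (3 + y)*(2*y) = 2*y*(3 + y))
d(3) - 34*(-4) = 2*3*(3 + 3) - 34*(-4) = 2*3*6 + 136 = 36 + 136 = 172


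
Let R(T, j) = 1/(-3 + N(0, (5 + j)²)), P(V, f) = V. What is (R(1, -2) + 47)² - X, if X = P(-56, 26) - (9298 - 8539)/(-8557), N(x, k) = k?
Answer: 702545161/308052 ≈ 2280.6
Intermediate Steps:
R(T, j) = 1/(-3 + (5 + j)²)
X = -478433/8557 (X = -56 - (9298 - 8539)/(-8557) = -56 - 759*(-1)/8557 = -56 - 1*(-759/8557) = -56 + 759/8557 = -478433/8557 ≈ -55.911)
(R(1, -2) + 47)² - X = (1/(-3 + (5 - 2)²) + 47)² - 1*(-478433/8557) = (1/(-3 + 3²) + 47)² + 478433/8557 = (1/(-3 + 9) + 47)² + 478433/8557 = (1/6 + 47)² + 478433/8557 = (⅙ + 47)² + 478433/8557 = (283/6)² + 478433/8557 = 80089/36 + 478433/8557 = 702545161/308052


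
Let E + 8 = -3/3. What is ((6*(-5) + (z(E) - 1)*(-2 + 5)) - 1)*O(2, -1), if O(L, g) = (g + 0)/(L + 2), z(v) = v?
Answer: 61/4 ≈ 15.250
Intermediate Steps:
E = -9 (E = -8 - 3/3 = -8 - 3*1/3 = -8 - 1 = -9)
O(L, g) = g/(2 + L)
((6*(-5) + (z(E) - 1)*(-2 + 5)) - 1)*O(2, -1) = ((6*(-5) + (-9 - 1)*(-2 + 5)) - 1)*(-1/(2 + 2)) = ((-30 - 10*3) - 1)*(-1/4) = ((-30 - 30) - 1)*(-1*1/4) = (-60 - 1)*(-1/4) = -61*(-1/4) = 61/4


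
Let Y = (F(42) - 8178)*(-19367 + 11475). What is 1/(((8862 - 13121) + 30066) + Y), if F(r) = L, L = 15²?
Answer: 1/62790883 ≈ 1.5926e-8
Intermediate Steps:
L = 225
F(r) = 225
Y = 62765076 (Y = (225 - 8178)*(-19367 + 11475) = -7953*(-7892) = 62765076)
1/(((8862 - 13121) + 30066) + Y) = 1/(((8862 - 13121) + 30066) + 62765076) = 1/((-4259 + 30066) + 62765076) = 1/(25807 + 62765076) = 1/62790883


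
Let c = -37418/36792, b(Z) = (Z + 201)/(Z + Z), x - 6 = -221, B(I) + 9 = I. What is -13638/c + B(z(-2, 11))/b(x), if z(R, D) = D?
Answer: 1764237406/130963 ≈ 13471.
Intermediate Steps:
B(I) = -9 + I
x = -215 (x = 6 - 221 = -215)
b(Z) = (201 + Z)/(2*Z) (b(Z) = (201 + Z)/((2*Z)) = (201 + Z)*(1/(2*Z)) = (201 + Z)/(2*Z))
c = -18709/18396 (c = -37418*1/36792 = -18709/18396 ≈ -1.0170)
-13638/c + B(z(-2, 11))/b(x) = -13638/(-18709/18396) + (-9 + 11)/(((½)*(201 - 215)/(-215))) = -13638*(-18396/18709) + 2/(((½)*(-1/215)*(-14))) = 250884648/18709 + 2/(7/215) = 250884648/18709 + 2*(215/7) = 250884648/18709 + 430/7 = 1764237406/130963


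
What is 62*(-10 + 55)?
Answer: 2790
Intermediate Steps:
62*(-10 + 55) = 62*45 = 2790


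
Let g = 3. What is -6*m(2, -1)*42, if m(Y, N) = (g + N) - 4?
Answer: 504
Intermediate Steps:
m(Y, N) = -1 + N (m(Y, N) = (3 + N) - 4 = -1 + N)
-6*m(2, -1)*42 = -6*(-1 - 1)*42 = -6*(-2)*42 = 12*42 = 504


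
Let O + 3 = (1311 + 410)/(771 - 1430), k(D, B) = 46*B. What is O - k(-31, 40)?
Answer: -1216258/659 ≈ -1845.6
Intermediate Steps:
O = -3698/659 (O = -3 + (1311 + 410)/(771 - 1430) = -3 + 1721/(-659) = -3 + 1721*(-1/659) = -3 - 1721/659 = -3698/659 ≈ -5.6115)
O - k(-31, 40) = -3698/659 - 46*40 = -3698/659 - 1*1840 = -3698/659 - 1840 = -1216258/659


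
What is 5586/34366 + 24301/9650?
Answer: 444516533/165815950 ≈ 2.6808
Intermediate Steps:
5586/34366 + 24301/9650 = 5586*(1/34366) + 24301*(1/9650) = 2793/17183 + 24301/9650 = 444516533/165815950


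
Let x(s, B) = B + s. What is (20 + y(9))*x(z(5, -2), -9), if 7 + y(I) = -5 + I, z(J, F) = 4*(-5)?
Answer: -493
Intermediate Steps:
z(J, F) = -20
y(I) = -12 + I (y(I) = -7 + (-5 + I) = -12 + I)
(20 + y(9))*x(z(5, -2), -9) = (20 + (-12 + 9))*(-9 - 20) = (20 - 3)*(-29) = 17*(-29) = -493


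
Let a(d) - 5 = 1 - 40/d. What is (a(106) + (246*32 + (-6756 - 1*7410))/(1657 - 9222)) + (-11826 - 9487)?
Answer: -8542752833/400945 ≈ -21307.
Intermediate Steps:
a(d) = 6 - 40/d (a(d) = 5 + (1 - 40/d) = 6 - 40/d)
(a(106) + (246*32 + (-6756 - 1*7410))/(1657 - 9222)) + (-11826 - 9487) = ((6 - 40/106) + (246*32 + (-6756 - 1*7410))/(1657 - 9222)) + (-11826 - 9487) = ((6 - 40*1/106) + (7872 + (-6756 - 7410))/(-7565)) - 21313 = ((6 - 20/53) + (7872 - 14166)*(-1/7565)) - 21313 = (298/53 - 6294*(-1/7565)) - 21313 = (298/53 + 6294/7565) - 21313 = 2587952/400945 - 21313 = -8542752833/400945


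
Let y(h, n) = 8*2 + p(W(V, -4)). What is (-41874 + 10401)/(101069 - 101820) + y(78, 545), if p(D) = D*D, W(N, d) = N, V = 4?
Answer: 55505/751 ≈ 73.908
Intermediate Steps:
p(D) = D²
y(h, n) = 32 (y(h, n) = 8*2 + 4² = 16 + 16 = 32)
(-41874 + 10401)/(101069 - 101820) + y(78, 545) = (-41874 + 10401)/(101069 - 101820) + 32 = -31473/(-751) + 32 = -31473*(-1/751) + 32 = 31473/751 + 32 = 55505/751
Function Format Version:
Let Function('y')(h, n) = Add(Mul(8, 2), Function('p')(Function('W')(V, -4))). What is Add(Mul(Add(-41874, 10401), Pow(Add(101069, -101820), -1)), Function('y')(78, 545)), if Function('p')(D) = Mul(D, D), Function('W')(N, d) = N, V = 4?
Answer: Rational(55505, 751) ≈ 73.908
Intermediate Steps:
Function('p')(D) = Pow(D, 2)
Function('y')(h, n) = 32 (Function('y')(h, n) = Add(Mul(8, 2), Pow(4, 2)) = Add(16, 16) = 32)
Add(Mul(Add(-41874, 10401), Pow(Add(101069, -101820), -1)), Function('y')(78, 545)) = Add(Mul(Add(-41874, 10401), Pow(Add(101069, -101820), -1)), 32) = Add(Mul(-31473, Pow(-751, -1)), 32) = Add(Mul(-31473, Rational(-1, 751)), 32) = Add(Rational(31473, 751), 32) = Rational(55505, 751)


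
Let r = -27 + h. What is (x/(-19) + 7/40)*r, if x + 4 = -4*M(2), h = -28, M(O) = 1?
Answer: -4983/152 ≈ -32.783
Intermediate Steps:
x = -8 (x = -4 - 4*1 = -4 - 4 = -8)
r = -55 (r = -27 - 28 = -55)
(x/(-19) + 7/40)*r = (-8/(-19) + 7/40)*(-55) = (-8*(-1/19) + 7*(1/40))*(-55) = (8/19 + 7/40)*(-55) = (453/760)*(-55) = -4983/152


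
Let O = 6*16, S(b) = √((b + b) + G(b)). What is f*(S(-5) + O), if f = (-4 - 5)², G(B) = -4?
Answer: 7776 + 81*I*√14 ≈ 7776.0 + 303.07*I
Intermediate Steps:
S(b) = √(-4 + 2*b) (S(b) = √((b + b) - 4) = √(2*b - 4) = √(-4 + 2*b))
f = 81 (f = (-9)² = 81)
O = 96
f*(S(-5) + O) = 81*(√(-4 + 2*(-5)) + 96) = 81*(√(-4 - 10) + 96) = 81*(√(-14) + 96) = 81*(I*√14 + 96) = 81*(96 + I*√14) = 7776 + 81*I*√14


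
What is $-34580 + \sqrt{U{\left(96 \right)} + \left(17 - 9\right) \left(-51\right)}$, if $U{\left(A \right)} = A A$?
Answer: $-34580 + 2 \sqrt{2202} \approx -34486.0$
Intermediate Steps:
$U{\left(A \right)} = A^{2}$
$-34580 + \sqrt{U{\left(96 \right)} + \left(17 - 9\right) \left(-51\right)} = -34580 + \sqrt{96^{2} + \left(17 - 9\right) \left(-51\right)} = -34580 + \sqrt{9216 + 8 \left(-51\right)} = -34580 + \sqrt{9216 - 408} = -34580 + \sqrt{8808} = -34580 + 2 \sqrt{2202}$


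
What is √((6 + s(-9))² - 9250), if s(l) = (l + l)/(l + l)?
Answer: I*√9201 ≈ 95.922*I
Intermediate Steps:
s(l) = 1 (s(l) = (2*l)/((2*l)) = (2*l)*(1/(2*l)) = 1)
√((6 + s(-9))² - 9250) = √((6 + 1)² - 9250) = √(7² - 9250) = √(49 - 9250) = √(-9201) = I*√9201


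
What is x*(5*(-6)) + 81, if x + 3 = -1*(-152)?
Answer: -4389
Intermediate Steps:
x = 149 (x = -3 - 1*(-152) = -3 + 152 = 149)
x*(5*(-6)) + 81 = 149*(5*(-6)) + 81 = 149*(-30) + 81 = -4470 + 81 = -4389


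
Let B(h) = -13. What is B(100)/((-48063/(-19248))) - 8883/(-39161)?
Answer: -3124026145/627398381 ≈ -4.9793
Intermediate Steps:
B(100)/((-48063/(-19248))) - 8883/(-39161) = -13/((-48063/(-19248))) - 8883/(-39161) = -13/((-48063*(-1/19248))) - 8883*(-1/39161) = -13/16021/6416 + 8883/39161 = -13*6416/16021 + 8883/39161 = -83408/16021 + 8883/39161 = -3124026145/627398381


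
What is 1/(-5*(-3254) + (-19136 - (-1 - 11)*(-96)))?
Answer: -1/4018 ≈ -0.00024888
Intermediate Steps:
1/(-5*(-3254) + (-19136 - (-1 - 11)*(-96))) = 1/(16270 + (-19136 - (-12)*(-96))) = 1/(16270 + (-19136 - 1*1152)) = 1/(16270 + (-19136 - 1152)) = 1/(16270 - 20288) = 1/(-4018) = -1/4018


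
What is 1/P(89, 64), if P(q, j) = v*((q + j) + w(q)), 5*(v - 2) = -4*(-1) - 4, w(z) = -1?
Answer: 1/304 ≈ 0.0032895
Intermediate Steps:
v = 2 (v = 2 + (-4*(-1) - 4)/5 = 2 + (4 - 4)/5 = 2 + (1/5)*0 = 2 + 0 = 2)
P(q, j) = -2 + 2*j + 2*q (P(q, j) = 2*((q + j) - 1) = 2*((j + q) - 1) = 2*(-1 + j + q) = -2 + 2*j + 2*q)
1/P(89, 64) = 1/(-2 + 2*64 + 2*89) = 1/(-2 + 128 + 178) = 1/304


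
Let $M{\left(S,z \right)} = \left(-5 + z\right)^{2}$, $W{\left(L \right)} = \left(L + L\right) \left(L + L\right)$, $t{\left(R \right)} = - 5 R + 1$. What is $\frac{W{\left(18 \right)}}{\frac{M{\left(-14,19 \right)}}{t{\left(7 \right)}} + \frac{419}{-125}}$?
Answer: $- \frac{2754000}{19373} \approx -142.16$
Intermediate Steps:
$t{\left(R \right)} = 1 - 5 R$
$W{\left(L \right)} = 4 L^{2}$ ($W{\left(L \right)} = 2 L 2 L = 4 L^{2}$)
$\frac{W{\left(18 \right)}}{\frac{M{\left(-14,19 \right)}}{t{\left(7 \right)}} + \frac{419}{-125}} = \frac{4 \cdot 18^{2}}{\frac{\left(-5 + 19\right)^{2}}{1 - 35} + \frac{419}{-125}} = \frac{4 \cdot 324}{\frac{14^{2}}{1 - 35} + 419 \left(- \frac{1}{125}\right)} = \frac{1296}{\frac{196}{-34} - \frac{419}{125}} = \frac{1296}{196 \left(- \frac{1}{34}\right) - \frac{419}{125}} = \frac{1296}{- \frac{98}{17} - \frac{419}{125}} = \frac{1296}{- \frac{19373}{2125}} = 1296 \left(- \frac{2125}{19373}\right) = - \frac{2754000}{19373}$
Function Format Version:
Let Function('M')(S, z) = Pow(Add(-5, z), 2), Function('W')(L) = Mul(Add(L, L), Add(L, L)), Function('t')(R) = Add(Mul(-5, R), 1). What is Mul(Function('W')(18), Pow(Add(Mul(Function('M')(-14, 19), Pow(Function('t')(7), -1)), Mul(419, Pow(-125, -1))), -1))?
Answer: Rational(-2754000, 19373) ≈ -142.16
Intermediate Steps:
Function('t')(R) = Add(1, Mul(-5, R))
Function('W')(L) = Mul(4, Pow(L, 2)) (Function('W')(L) = Mul(Mul(2, L), Mul(2, L)) = Mul(4, Pow(L, 2)))
Mul(Function('W')(18), Pow(Add(Mul(Function('M')(-14, 19), Pow(Function('t')(7), -1)), Mul(419, Pow(-125, -1))), -1)) = Mul(Mul(4, Pow(18, 2)), Pow(Add(Mul(Pow(Add(-5, 19), 2), Pow(Add(1, Mul(-5, 7)), -1)), Mul(419, Pow(-125, -1))), -1)) = Mul(Mul(4, 324), Pow(Add(Mul(Pow(14, 2), Pow(Add(1, -35), -1)), Mul(419, Rational(-1, 125))), -1)) = Mul(1296, Pow(Add(Mul(196, Pow(-34, -1)), Rational(-419, 125)), -1)) = Mul(1296, Pow(Add(Mul(196, Rational(-1, 34)), Rational(-419, 125)), -1)) = Mul(1296, Pow(Add(Rational(-98, 17), Rational(-419, 125)), -1)) = Mul(1296, Pow(Rational(-19373, 2125), -1)) = Mul(1296, Rational(-2125, 19373)) = Rational(-2754000, 19373)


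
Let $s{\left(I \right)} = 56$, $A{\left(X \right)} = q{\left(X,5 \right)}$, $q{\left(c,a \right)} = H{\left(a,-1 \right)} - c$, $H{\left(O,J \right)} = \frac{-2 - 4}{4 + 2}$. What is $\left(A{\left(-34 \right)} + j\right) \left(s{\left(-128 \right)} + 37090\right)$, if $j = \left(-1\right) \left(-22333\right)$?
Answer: $830807436$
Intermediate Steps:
$H{\left(O,J \right)} = -1$ ($H{\left(O,J \right)} = - \frac{6}{6} = \left(-6\right) \frac{1}{6} = -1$)
$q{\left(c,a \right)} = -1 - c$
$A{\left(X \right)} = -1 - X$
$j = 22333$
$\left(A{\left(-34 \right)} + j\right) \left(s{\left(-128 \right)} + 37090\right) = \left(\left(-1 - -34\right) + 22333\right) \left(56 + 37090\right) = \left(\left(-1 + 34\right) + 22333\right) 37146 = \left(33 + 22333\right) 37146 = 22366 \cdot 37146 = 830807436$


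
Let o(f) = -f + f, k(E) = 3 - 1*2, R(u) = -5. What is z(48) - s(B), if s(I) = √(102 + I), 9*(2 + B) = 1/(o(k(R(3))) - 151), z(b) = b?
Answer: 48 - √20520749/453 ≈ 38.000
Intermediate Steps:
k(E) = 1 (k(E) = 3 - 2 = 1)
o(f) = 0
B = -2719/1359 (B = -2 + 1/(9*(0 - 151)) = -2 + (⅑)/(-151) = -2 + (⅑)*(-1/151) = -2 - 1/1359 = -2719/1359 ≈ -2.0007)
z(48) - s(B) = 48 - √(102 - 2719/1359) = 48 - √(135899/1359) = 48 - √20520749/453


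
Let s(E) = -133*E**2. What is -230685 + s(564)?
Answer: -42537453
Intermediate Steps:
-230685 + s(564) = -230685 - 133*564**2 = -230685 - 133*318096 = -230685 - 42306768 = -42537453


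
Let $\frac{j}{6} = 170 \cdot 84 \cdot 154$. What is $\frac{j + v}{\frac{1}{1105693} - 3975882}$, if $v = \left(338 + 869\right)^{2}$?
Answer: $- \frac{16200137282317}{4396104896225} \approx -3.6851$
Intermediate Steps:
$j = 13194720$ ($j = 6 \cdot 170 \cdot 84 \cdot 154 = 6 \cdot 14280 \cdot 154 = 6 \cdot 2199120 = 13194720$)
$v = 1456849$ ($v = 1207^{2} = 1456849$)
$\frac{j + v}{\frac{1}{1105693} - 3975882} = \frac{13194720 + 1456849}{\frac{1}{1105693} - 3975882} = \frac{14651569}{\frac{1}{1105693} - 3975882} = \frac{14651569}{- \frac{4396104896225}{1105693}} = 14651569 \left(- \frac{1105693}{4396104896225}\right) = - \frac{16200137282317}{4396104896225}$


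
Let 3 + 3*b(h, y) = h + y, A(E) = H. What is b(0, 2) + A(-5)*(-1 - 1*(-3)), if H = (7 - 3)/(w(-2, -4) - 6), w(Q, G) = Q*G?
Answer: 11/3 ≈ 3.6667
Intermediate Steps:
w(Q, G) = G*Q
H = 2 (H = (7 - 3)/(-4*(-2) - 6) = 4/(8 - 6) = 4/2 = 4*(½) = 2)
A(E) = 2
b(h, y) = -1 + h/3 + y/3 (b(h, y) = -1 + (h + y)/3 = -1 + (h/3 + y/3) = -1 + h/3 + y/3)
b(0, 2) + A(-5)*(-1 - 1*(-3)) = (-1 + (⅓)*0 + (⅓)*2) + 2*(-1 - 1*(-3)) = (-1 + 0 + ⅔) + 2*(-1 + 3) = -⅓ + 2*2 = -⅓ + 4 = 11/3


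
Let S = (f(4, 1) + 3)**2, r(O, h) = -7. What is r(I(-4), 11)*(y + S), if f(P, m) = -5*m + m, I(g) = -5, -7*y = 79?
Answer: 72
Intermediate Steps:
y = -79/7 (y = -1/7*79 = -79/7 ≈ -11.286)
f(P, m) = -4*m
S = 1 (S = (-4*1 + 3)**2 = (-4 + 3)**2 = (-1)**2 = 1)
r(I(-4), 11)*(y + S) = -7*(-79/7 + 1) = -7*(-72/7) = 72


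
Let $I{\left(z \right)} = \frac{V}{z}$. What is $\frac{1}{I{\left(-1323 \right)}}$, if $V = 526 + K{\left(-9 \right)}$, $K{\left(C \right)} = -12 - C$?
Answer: $- \frac{1323}{523} \approx -2.5296$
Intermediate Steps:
$V = 523$ ($V = 526 - 3 = 523$)
$I{\left(z \right)} = \frac{523}{z}$
$\frac{1}{I{\left(-1323 \right)}} = \frac{1}{523 \frac{1}{-1323}} = \frac{1}{523 \left(- \frac{1}{1323}\right)} = \frac{1}{- \frac{523}{1323}} = - \frac{1323}{523}$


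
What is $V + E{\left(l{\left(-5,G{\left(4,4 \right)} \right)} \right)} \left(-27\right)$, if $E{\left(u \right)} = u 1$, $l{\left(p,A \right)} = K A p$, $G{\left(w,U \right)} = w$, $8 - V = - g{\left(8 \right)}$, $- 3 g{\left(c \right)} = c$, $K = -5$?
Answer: $- \frac{8084}{3} \approx -2694.7$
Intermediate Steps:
$g{\left(c \right)} = - \frac{c}{3}$
$V = \frac{16}{3}$ ($V = 8 - - \frac{\left(-1\right) 8}{3} = 8 - \left(-1\right) \left(- \frac{8}{3}\right) = 8 - \frac{8}{3} = \frac{16}{3} \approx 5.3333$)
$l{\left(p,A \right)} = - 5 A p$
$E{\left(u \right)} = u$
$V + E{\left(l{\left(-5,G{\left(4,4 \right)} \right)} \right)} \left(-27\right) = \frac{16}{3} + \left(-5\right) 4 \left(-5\right) \left(-27\right) = \frac{16}{3} + 100 \left(-27\right) = \frac{16}{3} - 2700 = - \frac{8084}{3}$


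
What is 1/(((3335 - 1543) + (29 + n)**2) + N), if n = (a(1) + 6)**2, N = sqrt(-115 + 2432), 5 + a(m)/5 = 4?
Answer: 2692/7244547 - sqrt(2317)/7244547 ≈ 0.00036495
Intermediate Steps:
a(m) = -5 (a(m) = -25 + 5*4 = -25 + 20 = -5)
N = sqrt(2317) ≈ 48.135
n = 1 (n = (-5 + 6)**2 = 1**2 = 1)
1/(((3335 - 1543) + (29 + n)**2) + N) = 1/(((3335 - 1543) + (29 + 1)**2) + sqrt(2317)) = 1/((1792 + 30**2) + sqrt(2317)) = 1/((1792 + 900) + sqrt(2317)) = 1/(2692 + sqrt(2317))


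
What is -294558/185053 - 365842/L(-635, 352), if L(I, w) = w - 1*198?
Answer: -3079341889/1295371 ≈ -2377.2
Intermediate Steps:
L(I, w) = -198 + w (L(I, w) = w - 198 = -198 + w)
-294558/185053 - 365842/L(-635, 352) = -294558/185053 - 365842/(-198 + 352) = -294558*1/185053 - 365842/154 = -26778/16823 - 365842*1/154 = -26778/16823 - 182921/77 = -3079341889/1295371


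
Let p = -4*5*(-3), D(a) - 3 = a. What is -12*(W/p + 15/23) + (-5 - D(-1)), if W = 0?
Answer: -341/23 ≈ -14.826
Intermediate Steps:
D(a) = 3 + a
p = 60 (p = -20*(-3) = 60)
-12*(W/p + 15/23) + (-5 - D(-1)) = -12*(0/60 + 15/23) + (-5 - (3 - 1)) = -12*(0*(1/60) + 15*(1/23)) + (-5 - 1*2) = -12*(0 + 15/23) + (-5 - 2) = -12*15/23 - 7 = -180/23 - 7 = -341/23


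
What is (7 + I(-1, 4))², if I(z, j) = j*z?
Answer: 9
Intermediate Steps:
(7 + I(-1, 4))² = (7 + 4*(-1))² = (7 - 4)² = 3² = 9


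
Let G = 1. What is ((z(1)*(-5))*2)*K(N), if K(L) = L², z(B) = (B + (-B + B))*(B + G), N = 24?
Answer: -11520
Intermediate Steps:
z(B) = B*(1 + B) (z(B) = (B + (-B + B))*(B + 1) = (B + 0)*(1 + B) = B*(1 + B))
((z(1)*(-5))*2)*K(N) = (((1*(1 + 1))*(-5))*2)*24² = (((1*2)*(-5))*2)*576 = ((2*(-5))*2)*576 = -10*2*576 = -20*576 = -11520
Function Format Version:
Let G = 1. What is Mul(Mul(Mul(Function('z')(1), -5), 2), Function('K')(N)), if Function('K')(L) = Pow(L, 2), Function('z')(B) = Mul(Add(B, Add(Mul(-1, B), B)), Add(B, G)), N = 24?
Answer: -11520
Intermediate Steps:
Function('z')(B) = Mul(B, Add(1, B)) (Function('z')(B) = Mul(Add(B, Add(Mul(-1, B), B)), Add(B, 1)) = Mul(Add(B, 0), Add(1, B)) = Mul(B, Add(1, B)))
Mul(Mul(Mul(Function('z')(1), -5), 2), Function('K')(N)) = Mul(Mul(Mul(Mul(1, Add(1, 1)), -5), 2), Pow(24, 2)) = Mul(Mul(Mul(Mul(1, 2), -5), 2), 576) = Mul(Mul(Mul(2, -5), 2), 576) = Mul(Mul(-10, 2), 576) = Mul(-20, 576) = -11520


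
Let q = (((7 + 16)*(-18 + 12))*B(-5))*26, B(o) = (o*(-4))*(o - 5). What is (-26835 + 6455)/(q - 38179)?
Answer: -20380/679421 ≈ -0.029996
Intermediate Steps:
B(o) = -4*o*(-5 + o) (B(o) = (-4*o)*(-5 + o) = -4*o*(-5 + o))
q = 717600 (q = (((7 + 16)*(-18 + 12))*(4*(-5)*(5 - 1*(-5))))*26 = ((23*(-6))*(4*(-5)*(5 + 5)))*26 = -552*(-5)*10*26 = -138*(-200)*26 = 27600*26 = 717600)
(-26835 + 6455)/(q - 38179) = (-26835 + 6455)/(717600 - 38179) = -20380/679421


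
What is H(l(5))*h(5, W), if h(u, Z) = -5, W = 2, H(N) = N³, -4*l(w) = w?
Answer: 625/64 ≈ 9.7656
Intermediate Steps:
l(w) = -w/4
H(l(5))*h(5, W) = (-¼*5)³*(-5) = (-5/4)³*(-5) = -125/64*(-5) = 625/64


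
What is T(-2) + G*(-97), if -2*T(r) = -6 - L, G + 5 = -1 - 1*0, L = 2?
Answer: 586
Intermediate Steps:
G = -6 (G = -5 + (-1 - 1*0) = -5 + (-1 + 0) = -5 - 1 = -6)
T(r) = 4 (T(r) = -(-6 - 1*2)/2 = -(-6 - 2)/2 = -½*(-8) = 4)
T(-2) + G*(-97) = 4 - 6*(-97) = 4 + 582 = 586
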